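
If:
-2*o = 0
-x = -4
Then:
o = 0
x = 4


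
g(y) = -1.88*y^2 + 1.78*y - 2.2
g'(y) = 1.78 - 3.76*y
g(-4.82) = -54.46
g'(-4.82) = 19.90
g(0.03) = -2.15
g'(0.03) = 1.67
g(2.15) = -7.06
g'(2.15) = -6.30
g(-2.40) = -17.30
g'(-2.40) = 10.80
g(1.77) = -4.94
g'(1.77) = -4.88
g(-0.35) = -3.05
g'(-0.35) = 3.10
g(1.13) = -2.59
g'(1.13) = -2.47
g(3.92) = -24.11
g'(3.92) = -12.96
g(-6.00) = -80.56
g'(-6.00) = 24.34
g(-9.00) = -170.50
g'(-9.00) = 35.62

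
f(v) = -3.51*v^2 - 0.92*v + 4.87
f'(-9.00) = 62.26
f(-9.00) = -271.16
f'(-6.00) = 41.20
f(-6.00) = -115.97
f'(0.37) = -3.52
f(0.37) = 4.05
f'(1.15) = -8.99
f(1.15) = -0.83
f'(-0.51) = 2.66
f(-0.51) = 4.43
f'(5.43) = -39.04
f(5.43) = -103.62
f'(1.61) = -12.22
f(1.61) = -5.71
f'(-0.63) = 3.50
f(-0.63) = 4.06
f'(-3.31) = 22.32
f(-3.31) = -30.54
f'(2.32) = -17.21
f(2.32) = -16.16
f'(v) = -7.02*v - 0.92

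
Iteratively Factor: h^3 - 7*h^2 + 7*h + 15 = (h - 3)*(h^2 - 4*h - 5) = (h - 5)*(h - 3)*(h + 1)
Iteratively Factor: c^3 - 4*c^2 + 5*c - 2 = (c - 2)*(c^2 - 2*c + 1) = (c - 2)*(c - 1)*(c - 1)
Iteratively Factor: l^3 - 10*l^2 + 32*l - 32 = (l - 4)*(l^2 - 6*l + 8) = (l - 4)^2*(l - 2)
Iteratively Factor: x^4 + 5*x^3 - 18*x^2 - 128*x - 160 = (x + 4)*(x^3 + x^2 - 22*x - 40) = (x + 4)^2*(x^2 - 3*x - 10) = (x + 2)*(x + 4)^2*(x - 5)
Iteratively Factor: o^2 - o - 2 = (o - 2)*(o + 1)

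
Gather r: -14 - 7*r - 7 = -7*r - 21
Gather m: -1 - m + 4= 3 - m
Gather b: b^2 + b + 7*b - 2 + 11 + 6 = b^2 + 8*b + 15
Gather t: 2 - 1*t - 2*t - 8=-3*t - 6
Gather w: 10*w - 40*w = -30*w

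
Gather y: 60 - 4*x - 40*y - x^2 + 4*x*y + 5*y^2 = -x^2 - 4*x + 5*y^2 + y*(4*x - 40) + 60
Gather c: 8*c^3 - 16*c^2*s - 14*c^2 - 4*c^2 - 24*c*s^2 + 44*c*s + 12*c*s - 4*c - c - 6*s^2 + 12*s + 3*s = 8*c^3 + c^2*(-16*s - 18) + c*(-24*s^2 + 56*s - 5) - 6*s^2 + 15*s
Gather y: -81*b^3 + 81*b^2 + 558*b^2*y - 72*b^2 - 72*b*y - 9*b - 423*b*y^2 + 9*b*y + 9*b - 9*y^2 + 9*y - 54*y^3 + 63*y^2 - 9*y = -81*b^3 + 9*b^2 - 54*y^3 + y^2*(54 - 423*b) + y*(558*b^2 - 63*b)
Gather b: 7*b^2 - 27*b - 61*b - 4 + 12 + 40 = 7*b^2 - 88*b + 48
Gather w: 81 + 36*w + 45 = 36*w + 126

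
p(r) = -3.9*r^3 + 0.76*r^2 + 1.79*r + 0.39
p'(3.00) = -98.95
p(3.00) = -92.70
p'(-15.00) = -2653.51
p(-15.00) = 13307.04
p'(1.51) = -22.59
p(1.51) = -8.60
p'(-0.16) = 1.25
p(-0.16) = 0.14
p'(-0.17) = 1.19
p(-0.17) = 0.13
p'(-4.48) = -239.84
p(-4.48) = 358.29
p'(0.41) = 0.45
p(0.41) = 0.98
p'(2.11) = -47.09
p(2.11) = -29.09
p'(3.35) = -124.42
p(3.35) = -131.71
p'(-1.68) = -33.79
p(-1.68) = 18.02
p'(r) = -11.7*r^2 + 1.52*r + 1.79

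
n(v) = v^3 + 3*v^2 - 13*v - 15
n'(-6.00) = 59.00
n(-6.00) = -45.00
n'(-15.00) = 572.00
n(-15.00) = -2520.00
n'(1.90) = 9.23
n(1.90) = -22.01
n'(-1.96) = -13.24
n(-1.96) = 14.48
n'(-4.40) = 18.68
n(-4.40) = 15.10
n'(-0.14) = -13.78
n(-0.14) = -13.12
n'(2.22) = 15.11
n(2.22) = -18.13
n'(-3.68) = 5.55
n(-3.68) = 23.63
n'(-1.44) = -15.42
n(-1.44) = 6.95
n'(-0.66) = -15.65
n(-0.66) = -5.40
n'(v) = 3*v^2 + 6*v - 13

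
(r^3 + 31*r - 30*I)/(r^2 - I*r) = r + I + 30/r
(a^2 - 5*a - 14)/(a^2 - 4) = (a - 7)/(a - 2)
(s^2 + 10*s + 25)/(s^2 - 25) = (s + 5)/(s - 5)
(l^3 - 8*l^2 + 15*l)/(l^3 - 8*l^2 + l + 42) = l*(l - 5)/(l^2 - 5*l - 14)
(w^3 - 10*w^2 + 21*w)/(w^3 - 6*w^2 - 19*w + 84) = w/(w + 4)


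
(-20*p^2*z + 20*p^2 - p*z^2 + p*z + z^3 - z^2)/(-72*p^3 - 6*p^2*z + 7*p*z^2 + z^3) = (-5*p*z + 5*p + z^2 - z)/(-18*p^2 + 3*p*z + z^2)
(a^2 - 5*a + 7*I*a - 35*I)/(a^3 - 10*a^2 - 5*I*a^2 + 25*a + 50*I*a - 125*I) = (a + 7*I)/(a^2 - 5*a*(1 + I) + 25*I)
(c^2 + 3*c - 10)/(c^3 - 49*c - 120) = (c - 2)/(c^2 - 5*c - 24)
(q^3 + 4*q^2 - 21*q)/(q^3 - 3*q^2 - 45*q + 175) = q*(q - 3)/(q^2 - 10*q + 25)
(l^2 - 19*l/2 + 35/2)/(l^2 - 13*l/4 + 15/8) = 4*(l - 7)/(4*l - 3)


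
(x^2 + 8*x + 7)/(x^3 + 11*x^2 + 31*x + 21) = 1/(x + 3)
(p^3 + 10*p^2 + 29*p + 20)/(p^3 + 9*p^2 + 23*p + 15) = (p + 4)/(p + 3)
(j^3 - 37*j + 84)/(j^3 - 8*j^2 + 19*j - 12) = (j + 7)/(j - 1)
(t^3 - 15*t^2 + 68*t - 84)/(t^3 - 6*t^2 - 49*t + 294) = (t - 2)/(t + 7)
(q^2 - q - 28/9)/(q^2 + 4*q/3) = (q - 7/3)/q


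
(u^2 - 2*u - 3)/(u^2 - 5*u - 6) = (u - 3)/(u - 6)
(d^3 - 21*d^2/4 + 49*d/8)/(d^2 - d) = (8*d^2 - 42*d + 49)/(8*(d - 1))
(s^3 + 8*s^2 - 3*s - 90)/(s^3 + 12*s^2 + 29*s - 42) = (s^2 + 2*s - 15)/(s^2 + 6*s - 7)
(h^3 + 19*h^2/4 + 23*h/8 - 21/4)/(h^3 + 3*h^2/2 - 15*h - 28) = (h - 3/4)/(h - 4)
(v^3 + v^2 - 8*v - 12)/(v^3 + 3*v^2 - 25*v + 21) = (v^2 + 4*v + 4)/(v^2 + 6*v - 7)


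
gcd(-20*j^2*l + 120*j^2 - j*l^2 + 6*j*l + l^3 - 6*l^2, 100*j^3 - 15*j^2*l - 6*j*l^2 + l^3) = 20*j^2 + j*l - l^2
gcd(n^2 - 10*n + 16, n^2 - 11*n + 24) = n - 8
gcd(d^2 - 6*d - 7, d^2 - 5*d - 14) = d - 7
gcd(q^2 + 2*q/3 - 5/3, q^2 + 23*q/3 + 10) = q + 5/3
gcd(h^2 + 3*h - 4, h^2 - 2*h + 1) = h - 1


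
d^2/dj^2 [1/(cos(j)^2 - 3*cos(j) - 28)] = (4*sin(j)^4 - 123*sin(j)^2 - 291*cos(j)/4 - 9*cos(3*j)/4 + 45)/(sin(j)^2 + 3*cos(j) + 27)^3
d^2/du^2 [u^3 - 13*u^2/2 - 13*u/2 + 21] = 6*u - 13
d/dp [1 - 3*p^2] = -6*p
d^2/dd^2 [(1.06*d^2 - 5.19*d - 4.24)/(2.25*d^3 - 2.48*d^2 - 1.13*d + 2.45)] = (10.7325*d^6 - 157.64625*d^5 - 67.6485*d^4 + 200.56831*d^3 + 290.176884*d^2 - 120.261696*d - 78.364322)/(11.390625*d^9 - 37.665*d^8 + 24.353325*d^7 + 59.788783*d^6 - 94.256781*d^5 - 1.66944599999999*d^4 + 80.269258*d^3 - 35.273385*d^2 - 20.348475*d + 14.706125)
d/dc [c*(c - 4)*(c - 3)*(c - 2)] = 4*c^3 - 27*c^2 + 52*c - 24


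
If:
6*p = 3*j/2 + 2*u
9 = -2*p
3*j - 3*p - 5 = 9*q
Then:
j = -4*u/3 - 18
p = -9/2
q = -4*u/9 - 91/18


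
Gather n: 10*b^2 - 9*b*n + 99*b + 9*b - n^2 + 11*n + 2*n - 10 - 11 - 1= 10*b^2 + 108*b - n^2 + n*(13 - 9*b) - 22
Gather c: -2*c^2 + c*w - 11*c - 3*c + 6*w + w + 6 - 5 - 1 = -2*c^2 + c*(w - 14) + 7*w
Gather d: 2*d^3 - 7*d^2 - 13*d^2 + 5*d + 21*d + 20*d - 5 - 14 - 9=2*d^3 - 20*d^2 + 46*d - 28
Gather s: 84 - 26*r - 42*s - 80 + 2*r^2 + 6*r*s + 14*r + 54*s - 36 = 2*r^2 - 12*r + s*(6*r + 12) - 32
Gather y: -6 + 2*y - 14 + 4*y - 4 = 6*y - 24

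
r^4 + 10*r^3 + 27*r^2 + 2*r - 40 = (r - 1)*(r + 2)*(r + 4)*(r + 5)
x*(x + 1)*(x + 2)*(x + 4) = x^4 + 7*x^3 + 14*x^2 + 8*x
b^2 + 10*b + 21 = (b + 3)*(b + 7)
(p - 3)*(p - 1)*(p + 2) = p^3 - 2*p^2 - 5*p + 6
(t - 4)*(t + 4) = t^2 - 16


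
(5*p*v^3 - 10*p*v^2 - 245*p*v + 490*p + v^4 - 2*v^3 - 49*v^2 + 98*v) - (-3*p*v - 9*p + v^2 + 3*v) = 5*p*v^3 - 10*p*v^2 - 242*p*v + 499*p + v^4 - 2*v^3 - 50*v^2 + 95*v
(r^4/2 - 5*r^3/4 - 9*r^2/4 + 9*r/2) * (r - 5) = r^5/2 - 15*r^4/4 + 4*r^3 + 63*r^2/4 - 45*r/2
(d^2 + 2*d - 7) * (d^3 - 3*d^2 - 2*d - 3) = d^5 - d^4 - 15*d^3 + 14*d^2 + 8*d + 21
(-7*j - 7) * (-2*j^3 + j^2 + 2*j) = 14*j^4 + 7*j^3 - 21*j^2 - 14*j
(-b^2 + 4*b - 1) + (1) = -b^2 + 4*b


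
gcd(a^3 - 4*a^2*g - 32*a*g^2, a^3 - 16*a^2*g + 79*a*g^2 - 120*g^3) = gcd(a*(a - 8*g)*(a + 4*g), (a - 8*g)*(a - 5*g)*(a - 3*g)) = a - 8*g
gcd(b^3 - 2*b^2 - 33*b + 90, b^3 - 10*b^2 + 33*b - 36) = b - 3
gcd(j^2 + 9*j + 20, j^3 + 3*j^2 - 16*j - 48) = j + 4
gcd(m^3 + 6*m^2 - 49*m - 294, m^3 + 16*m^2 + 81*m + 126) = m^2 + 13*m + 42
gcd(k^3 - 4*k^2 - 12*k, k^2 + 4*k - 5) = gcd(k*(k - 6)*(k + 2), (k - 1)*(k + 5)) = 1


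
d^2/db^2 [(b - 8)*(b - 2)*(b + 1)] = 6*b - 18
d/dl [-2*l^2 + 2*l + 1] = 2 - 4*l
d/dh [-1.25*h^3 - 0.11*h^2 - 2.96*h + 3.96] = -3.75*h^2 - 0.22*h - 2.96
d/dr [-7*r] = -7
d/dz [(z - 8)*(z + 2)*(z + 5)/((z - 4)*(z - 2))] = (z^4 - 12*z^3 + 76*z^2 + 144*z - 848)/(z^4 - 12*z^3 + 52*z^2 - 96*z + 64)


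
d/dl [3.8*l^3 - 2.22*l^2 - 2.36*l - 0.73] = 11.4*l^2 - 4.44*l - 2.36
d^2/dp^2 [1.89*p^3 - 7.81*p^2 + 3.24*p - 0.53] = 11.34*p - 15.62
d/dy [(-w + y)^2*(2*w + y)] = -3*w^2 + 3*y^2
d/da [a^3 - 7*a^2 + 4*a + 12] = 3*a^2 - 14*a + 4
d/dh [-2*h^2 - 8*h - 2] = -4*h - 8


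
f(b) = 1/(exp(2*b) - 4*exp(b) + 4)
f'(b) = (-2*exp(2*b) + 4*exp(b))/(exp(2*b) - 4*exp(b) + 4)^2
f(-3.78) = 0.26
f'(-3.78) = 0.01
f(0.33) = 2.70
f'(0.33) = 12.31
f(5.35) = 0.00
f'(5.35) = -0.00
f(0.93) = 3.50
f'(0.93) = -33.19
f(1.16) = 0.71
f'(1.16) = -3.79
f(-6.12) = 0.25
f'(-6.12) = 0.00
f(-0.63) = 0.46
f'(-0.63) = 0.34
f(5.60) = 0.00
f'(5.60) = -0.00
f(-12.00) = 0.25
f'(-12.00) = 0.00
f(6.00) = 0.00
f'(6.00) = 0.00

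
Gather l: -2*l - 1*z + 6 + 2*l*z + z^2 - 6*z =l*(2*z - 2) + z^2 - 7*z + 6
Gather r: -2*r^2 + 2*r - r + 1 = -2*r^2 + r + 1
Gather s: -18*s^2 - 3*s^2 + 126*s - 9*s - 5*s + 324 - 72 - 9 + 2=-21*s^2 + 112*s + 245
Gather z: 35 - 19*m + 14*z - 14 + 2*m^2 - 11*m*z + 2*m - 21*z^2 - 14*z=2*m^2 - 11*m*z - 17*m - 21*z^2 + 21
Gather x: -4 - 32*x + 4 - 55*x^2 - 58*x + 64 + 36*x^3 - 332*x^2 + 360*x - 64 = 36*x^3 - 387*x^2 + 270*x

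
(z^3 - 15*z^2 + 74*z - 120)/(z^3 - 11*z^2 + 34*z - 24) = (z - 5)/(z - 1)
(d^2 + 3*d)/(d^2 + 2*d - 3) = d/(d - 1)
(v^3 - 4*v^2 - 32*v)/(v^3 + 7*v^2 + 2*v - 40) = v*(v - 8)/(v^2 + 3*v - 10)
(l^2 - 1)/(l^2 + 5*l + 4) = (l - 1)/(l + 4)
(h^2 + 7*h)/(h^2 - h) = (h + 7)/(h - 1)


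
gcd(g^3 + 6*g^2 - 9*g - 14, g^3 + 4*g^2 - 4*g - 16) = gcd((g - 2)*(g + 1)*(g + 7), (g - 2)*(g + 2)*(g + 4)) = g - 2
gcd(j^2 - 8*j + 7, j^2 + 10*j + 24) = 1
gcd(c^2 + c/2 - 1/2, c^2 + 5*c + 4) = c + 1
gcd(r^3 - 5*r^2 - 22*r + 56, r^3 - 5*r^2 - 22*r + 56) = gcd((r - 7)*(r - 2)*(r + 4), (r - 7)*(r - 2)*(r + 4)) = r^3 - 5*r^2 - 22*r + 56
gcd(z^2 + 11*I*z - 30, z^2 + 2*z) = 1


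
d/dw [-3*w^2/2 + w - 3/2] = 1 - 3*w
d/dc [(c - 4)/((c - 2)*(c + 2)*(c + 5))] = (-2*c^3 + 7*c^2 + 40*c - 36)/(c^6 + 10*c^5 + 17*c^4 - 80*c^3 - 184*c^2 + 160*c + 400)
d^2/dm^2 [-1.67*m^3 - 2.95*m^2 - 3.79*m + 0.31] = -10.02*m - 5.9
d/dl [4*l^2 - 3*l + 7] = 8*l - 3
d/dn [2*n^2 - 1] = 4*n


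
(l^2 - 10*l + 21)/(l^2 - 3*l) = (l - 7)/l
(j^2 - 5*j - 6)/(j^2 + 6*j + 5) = (j - 6)/(j + 5)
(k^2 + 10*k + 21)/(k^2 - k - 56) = (k + 3)/(k - 8)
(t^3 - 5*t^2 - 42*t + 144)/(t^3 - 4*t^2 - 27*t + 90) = (t^2 - 2*t - 48)/(t^2 - t - 30)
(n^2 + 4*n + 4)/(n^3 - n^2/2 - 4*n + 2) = 2*(n + 2)/(2*n^2 - 5*n + 2)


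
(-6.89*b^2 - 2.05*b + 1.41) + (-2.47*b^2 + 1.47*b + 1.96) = -9.36*b^2 - 0.58*b + 3.37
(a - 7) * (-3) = 21 - 3*a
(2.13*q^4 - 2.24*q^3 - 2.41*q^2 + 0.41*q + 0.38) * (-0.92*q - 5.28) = -1.9596*q^5 - 9.1856*q^4 + 14.0444*q^3 + 12.3476*q^2 - 2.5144*q - 2.0064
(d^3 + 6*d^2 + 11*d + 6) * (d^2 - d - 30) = d^5 + 5*d^4 - 25*d^3 - 185*d^2 - 336*d - 180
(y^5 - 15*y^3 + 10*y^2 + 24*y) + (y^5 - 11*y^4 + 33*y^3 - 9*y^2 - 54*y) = 2*y^5 - 11*y^4 + 18*y^3 + y^2 - 30*y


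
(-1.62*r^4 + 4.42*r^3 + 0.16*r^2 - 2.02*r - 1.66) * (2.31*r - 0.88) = -3.7422*r^5 + 11.6358*r^4 - 3.52*r^3 - 4.807*r^2 - 2.057*r + 1.4608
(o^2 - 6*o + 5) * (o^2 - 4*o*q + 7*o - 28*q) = o^4 - 4*o^3*q + o^3 - 4*o^2*q - 37*o^2 + 148*o*q + 35*o - 140*q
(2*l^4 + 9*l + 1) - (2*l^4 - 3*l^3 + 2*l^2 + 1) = 3*l^3 - 2*l^2 + 9*l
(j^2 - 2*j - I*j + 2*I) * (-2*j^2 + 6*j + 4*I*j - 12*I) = -2*j^4 + 10*j^3 + 6*I*j^3 - 8*j^2 - 30*I*j^2 - 20*j + 36*I*j + 24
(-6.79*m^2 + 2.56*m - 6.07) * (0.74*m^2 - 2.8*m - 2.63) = -5.0246*m^4 + 20.9064*m^3 + 6.1979*m^2 + 10.2632*m + 15.9641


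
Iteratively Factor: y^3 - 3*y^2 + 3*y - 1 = (y - 1)*(y^2 - 2*y + 1) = (y - 1)^2*(y - 1)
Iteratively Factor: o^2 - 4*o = (o - 4)*(o)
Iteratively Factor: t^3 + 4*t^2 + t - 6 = (t + 2)*(t^2 + 2*t - 3) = (t - 1)*(t + 2)*(t + 3)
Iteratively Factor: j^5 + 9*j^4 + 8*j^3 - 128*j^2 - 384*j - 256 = (j + 4)*(j^4 + 5*j^3 - 12*j^2 - 80*j - 64) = (j + 1)*(j + 4)*(j^3 + 4*j^2 - 16*j - 64) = (j - 4)*(j + 1)*(j + 4)*(j^2 + 8*j + 16) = (j - 4)*(j + 1)*(j + 4)^2*(j + 4)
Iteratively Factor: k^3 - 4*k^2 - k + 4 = (k + 1)*(k^2 - 5*k + 4) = (k - 4)*(k + 1)*(k - 1)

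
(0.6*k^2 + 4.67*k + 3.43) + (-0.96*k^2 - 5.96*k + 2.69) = -0.36*k^2 - 1.29*k + 6.12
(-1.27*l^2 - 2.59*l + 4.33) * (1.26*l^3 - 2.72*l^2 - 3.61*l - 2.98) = -1.6002*l^5 + 0.191*l^4 + 17.0853*l^3 + 1.3569*l^2 - 7.9131*l - 12.9034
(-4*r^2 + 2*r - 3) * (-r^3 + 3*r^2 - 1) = 4*r^5 - 14*r^4 + 9*r^3 - 5*r^2 - 2*r + 3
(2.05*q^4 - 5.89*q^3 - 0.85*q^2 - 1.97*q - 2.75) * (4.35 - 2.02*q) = -4.141*q^5 + 20.8153*q^4 - 23.9045*q^3 + 0.2819*q^2 - 3.0145*q - 11.9625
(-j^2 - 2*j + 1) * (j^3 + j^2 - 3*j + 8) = -j^5 - 3*j^4 + 2*j^3 - j^2 - 19*j + 8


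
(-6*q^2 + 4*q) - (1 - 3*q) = -6*q^2 + 7*q - 1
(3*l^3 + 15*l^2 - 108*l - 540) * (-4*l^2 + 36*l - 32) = -12*l^5 + 48*l^4 + 876*l^3 - 2208*l^2 - 15984*l + 17280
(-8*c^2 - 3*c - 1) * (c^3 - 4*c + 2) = -8*c^5 - 3*c^4 + 31*c^3 - 4*c^2 - 2*c - 2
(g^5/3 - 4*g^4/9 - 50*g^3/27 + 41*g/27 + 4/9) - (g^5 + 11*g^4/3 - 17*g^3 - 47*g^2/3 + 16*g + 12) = -2*g^5/3 - 37*g^4/9 + 409*g^3/27 + 47*g^2/3 - 391*g/27 - 104/9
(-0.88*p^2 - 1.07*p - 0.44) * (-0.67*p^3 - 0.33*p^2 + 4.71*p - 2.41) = 0.5896*p^5 + 1.0073*p^4 - 3.4969*p^3 - 2.7737*p^2 + 0.5063*p + 1.0604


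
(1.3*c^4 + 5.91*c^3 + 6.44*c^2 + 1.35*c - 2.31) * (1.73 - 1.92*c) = -2.496*c^5 - 9.0982*c^4 - 2.1405*c^3 + 8.5492*c^2 + 6.7707*c - 3.9963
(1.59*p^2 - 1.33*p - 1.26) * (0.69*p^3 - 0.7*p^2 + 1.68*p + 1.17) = 1.0971*p^5 - 2.0307*p^4 + 2.7328*p^3 + 0.5079*p^2 - 3.6729*p - 1.4742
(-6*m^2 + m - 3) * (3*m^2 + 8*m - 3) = -18*m^4 - 45*m^3 + 17*m^2 - 27*m + 9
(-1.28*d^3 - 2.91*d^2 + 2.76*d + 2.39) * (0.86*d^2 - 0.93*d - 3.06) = -1.1008*d^5 - 1.3122*d^4 + 8.9967*d^3 + 8.3932*d^2 - 10.6683*d - 7.3134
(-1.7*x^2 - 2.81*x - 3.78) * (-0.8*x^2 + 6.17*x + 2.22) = 1.36*x^4 - 8.241*x^3 - 18.0877*x^2 - 29.5608*x - 8.3916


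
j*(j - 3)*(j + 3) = j^3 - 9*j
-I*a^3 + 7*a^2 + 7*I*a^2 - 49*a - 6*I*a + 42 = (a - 6)*(a + 7*I)*(-I*a + I)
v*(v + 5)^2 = v^3 + 10*v^2 + 25*v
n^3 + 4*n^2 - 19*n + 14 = (n - 2)*(n - 1)*(n + 7)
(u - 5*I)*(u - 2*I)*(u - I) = u^3 - 8*I*u^2 - 17*u + 10*I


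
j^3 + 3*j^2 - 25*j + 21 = (j - 3)*(j - 1)*(j + 7)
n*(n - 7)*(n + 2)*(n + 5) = n^4 - 39*n^2 - 70*n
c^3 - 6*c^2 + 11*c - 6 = (c - 3)*(c - 2)*(c - 1)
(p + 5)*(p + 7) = p^2 + 12*p + 35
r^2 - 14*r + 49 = (r - 7)^2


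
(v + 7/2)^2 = v^2 + 7*v + 49/4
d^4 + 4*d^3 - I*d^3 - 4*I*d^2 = d^2*(d + 4)*(d - I)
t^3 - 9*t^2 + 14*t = t*(t - 7)*(t - 2)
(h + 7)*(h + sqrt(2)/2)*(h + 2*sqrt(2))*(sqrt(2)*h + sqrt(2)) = sqrt(2)*h^4 + 5*h^3 + 8*sqrt(2)*h^3 + 9*sqrt(2)*h^2 + 40*h^2 + 16*sqrt(2)*h + 35*h + 14*sqrt(2)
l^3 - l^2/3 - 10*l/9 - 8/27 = (l - 4/3)*(l + 1/3)*(l + 2/3)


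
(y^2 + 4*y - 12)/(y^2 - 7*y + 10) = (y + 6)/(y - 5)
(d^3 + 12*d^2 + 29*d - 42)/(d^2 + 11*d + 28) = (d^2 + 5*d - 6)/(d + 4)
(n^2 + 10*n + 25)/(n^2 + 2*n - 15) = (n + 5)/(n - 3)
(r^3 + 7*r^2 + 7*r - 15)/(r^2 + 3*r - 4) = (r^2 + 8*r + 15)/(r + 4)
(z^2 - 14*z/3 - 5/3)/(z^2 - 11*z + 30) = (z + 1/3)/(z - 6)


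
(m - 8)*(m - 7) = m^2 - 15*m + 56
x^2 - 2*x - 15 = (x - 5)*(x + 3)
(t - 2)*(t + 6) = t^2 + 4*t - 12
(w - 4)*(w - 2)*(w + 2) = w^3 - 4*w^2 - 4*w + 16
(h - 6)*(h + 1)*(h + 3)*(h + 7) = h^4 + 5*h^3 - 35*h^2 - 165*h - 126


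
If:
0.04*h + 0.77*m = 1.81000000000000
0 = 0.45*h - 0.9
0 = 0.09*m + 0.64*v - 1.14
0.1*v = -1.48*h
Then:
No Solution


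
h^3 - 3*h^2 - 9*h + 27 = (h - 3)^2*(h + 3)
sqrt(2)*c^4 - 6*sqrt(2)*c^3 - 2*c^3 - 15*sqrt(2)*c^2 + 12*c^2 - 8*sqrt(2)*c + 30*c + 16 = (c - 8)*(c + 1)*(c - sqrt(2))*(sqrt(2)*c + sqrt(2))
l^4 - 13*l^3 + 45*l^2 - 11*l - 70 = (l - 7)*(l - 5)*(l - 2)*(l + 1)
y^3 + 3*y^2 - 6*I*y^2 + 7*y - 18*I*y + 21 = (y + 3)*(y - 7*I)*(y + I)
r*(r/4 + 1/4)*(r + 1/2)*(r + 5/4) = r^4/4 + 11*r^3/16 + 19*r^2/32 + 5*r/32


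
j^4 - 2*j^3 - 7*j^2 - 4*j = j*(j - 4)*(j + 1)^2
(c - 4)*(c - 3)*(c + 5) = c^3 - 2*c^2 - 23*c + 60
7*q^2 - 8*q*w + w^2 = (-7*q + w)*(-q + w)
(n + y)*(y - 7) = n*y - 7*n + y^2 - 7*y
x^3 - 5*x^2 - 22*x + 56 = (x - 7)*(x - 2)*(x + 4)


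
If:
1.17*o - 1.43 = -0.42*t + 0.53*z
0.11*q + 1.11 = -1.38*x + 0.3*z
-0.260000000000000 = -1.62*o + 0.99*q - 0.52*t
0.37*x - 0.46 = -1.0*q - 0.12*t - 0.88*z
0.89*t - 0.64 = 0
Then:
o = 0.70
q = 1.26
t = 0.72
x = -1.03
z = -0.58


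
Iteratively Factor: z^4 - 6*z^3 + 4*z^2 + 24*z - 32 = (z + 2)*(z^3 - 8*z^2 + 20*z - 16) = (z - 4)*(z + 2)*(z^2 - 4*z + 4) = (z - 4)*(z - 2)*(z + 2)*(z - 2)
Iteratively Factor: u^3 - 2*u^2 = (u)*(u^2 - 2*u) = u*(u - 2)*(u)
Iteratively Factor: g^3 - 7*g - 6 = (g + 2)*(g^2 - 2*g - 3) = (g - 3)*(g + 2)*(g + 1)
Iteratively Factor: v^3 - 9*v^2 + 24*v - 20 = (v - 2)*(v^2 - 7*v + 10) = (v - 2)^2*(v - 5)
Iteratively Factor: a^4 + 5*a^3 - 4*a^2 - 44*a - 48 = (a + 4)*(a^3 + a^2 - 8*a - 12) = (a + 2)*(a + 4)*(a^2 - a - 6) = (a + 2)^2*(a + 4)*(a - 3)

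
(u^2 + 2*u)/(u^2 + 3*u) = (u + 2)/(u + 3)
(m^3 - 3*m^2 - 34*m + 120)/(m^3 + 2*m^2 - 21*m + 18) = (m^2 - 9*m + 20)/(m^2 - 4*m + 3)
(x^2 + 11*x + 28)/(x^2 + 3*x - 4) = (x + 7)/(x - 1)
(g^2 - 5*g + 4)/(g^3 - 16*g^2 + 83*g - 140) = (g - 1)/(g^2 - 12*g + 35)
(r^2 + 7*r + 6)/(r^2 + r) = (r + 6)/r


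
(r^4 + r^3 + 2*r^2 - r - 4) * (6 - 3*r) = -3*r^5 + 3*r^4 + 15*r^2 + 6*r - 24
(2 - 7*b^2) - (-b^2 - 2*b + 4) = -6*b^2 + 2*b - 2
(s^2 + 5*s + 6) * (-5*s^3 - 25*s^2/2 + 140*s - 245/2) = -5*s^5 - 75*s^4/2 + 95*s^3/2 + 1005*s^2/2 + 455*s/2 - 735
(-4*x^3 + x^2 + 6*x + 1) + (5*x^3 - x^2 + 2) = x^3 + 6*x + 3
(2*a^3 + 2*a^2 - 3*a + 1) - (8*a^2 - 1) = 2*a^3 - 6*a^2 - 3*a + 2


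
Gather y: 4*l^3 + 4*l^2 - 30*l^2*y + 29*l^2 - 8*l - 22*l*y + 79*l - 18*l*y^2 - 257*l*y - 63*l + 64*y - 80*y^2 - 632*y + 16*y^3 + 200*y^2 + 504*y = 4*l^3 + 33*l^2 + 8*l + 16*y^3 + y^2*(120 - 18*l) + y*(-30*l^2 - 279*l - 64)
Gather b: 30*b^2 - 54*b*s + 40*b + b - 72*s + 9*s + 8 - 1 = 30*b^2 + b*(41 - 54*s) - 63*s + 7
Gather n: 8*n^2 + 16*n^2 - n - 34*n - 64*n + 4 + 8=24*n^2 - 99*n + 12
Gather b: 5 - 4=1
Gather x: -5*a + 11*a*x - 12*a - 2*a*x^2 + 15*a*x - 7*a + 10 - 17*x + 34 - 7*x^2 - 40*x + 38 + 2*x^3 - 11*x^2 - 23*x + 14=-24*a + 2*x^3 + x^2*(-2*a - 18) + x*(26*a - 80) + 96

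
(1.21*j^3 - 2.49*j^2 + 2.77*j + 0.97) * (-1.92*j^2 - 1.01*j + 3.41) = -2.3232*j^5 + 3.5587*j^4 + 1.3226*j^3 - 13.151*j^2 + 8.466*j + 3.3077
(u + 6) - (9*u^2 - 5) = -9*u^2 + u + 11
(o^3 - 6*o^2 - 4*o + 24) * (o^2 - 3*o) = o^5 - 9*o^4 + 14*o^3 + 36*o^2 - 72*o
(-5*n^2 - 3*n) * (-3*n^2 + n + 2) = 15*n^4 + 4*n^3 - 13*n^2 - 6*n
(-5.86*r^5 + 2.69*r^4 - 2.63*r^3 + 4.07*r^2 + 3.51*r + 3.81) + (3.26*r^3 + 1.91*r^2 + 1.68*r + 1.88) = -5.86*r^5 + 2.69*r^4 + 0.63*r^3 + 5.98*r^2 + 5.19*r + 5.69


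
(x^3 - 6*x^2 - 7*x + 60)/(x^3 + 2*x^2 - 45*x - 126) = (x^2 - 9*x + 20)/(x^2 - x - 42)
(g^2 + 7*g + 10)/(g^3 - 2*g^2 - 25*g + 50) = (g + 2)/(g^2 - 7*g + 10)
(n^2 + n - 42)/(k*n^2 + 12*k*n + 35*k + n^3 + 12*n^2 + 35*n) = (n - 6)/(k*n + 5*k + n^2 + 5*n)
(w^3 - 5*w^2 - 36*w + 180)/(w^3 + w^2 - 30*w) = (w - 6)/w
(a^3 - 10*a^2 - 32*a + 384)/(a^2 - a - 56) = (a^2 - 2*a - 48)/(a + 7)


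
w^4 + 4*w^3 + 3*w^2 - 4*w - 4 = (w - 1)*(w + 1)*(w + 2)^2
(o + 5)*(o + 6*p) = o^2 + 6*o*p + 5*o + 30*p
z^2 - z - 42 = (z - 7)*(z + 6)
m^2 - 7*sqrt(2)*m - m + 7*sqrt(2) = (m - 1)*(m - 7*sqrt(2))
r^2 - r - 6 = (r - 3)*(r + 2)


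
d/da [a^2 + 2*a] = 2*a + 2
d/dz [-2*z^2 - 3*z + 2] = -4*z - 3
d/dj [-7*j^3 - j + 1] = -21*j^2 - 1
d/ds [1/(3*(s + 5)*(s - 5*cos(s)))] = -(s + (s + 5)*(5*sin(s) + 1) - 5*cos(s))/(3*(s + 5)^2*(s - 5*cos(s))^2)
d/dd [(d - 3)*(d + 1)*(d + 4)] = 3*d^2 + 4*d - 11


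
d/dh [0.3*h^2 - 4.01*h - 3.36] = 0.6*h - 4.01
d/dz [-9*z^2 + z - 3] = 1 - 18*z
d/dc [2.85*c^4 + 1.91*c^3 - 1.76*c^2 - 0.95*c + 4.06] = 11.4*c^3 + 5.73*c^2 - 3.52*c - 0.95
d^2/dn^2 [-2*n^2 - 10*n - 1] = -4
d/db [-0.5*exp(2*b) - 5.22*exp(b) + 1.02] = (-1.0*exp(b) - 5.22)*exp(b)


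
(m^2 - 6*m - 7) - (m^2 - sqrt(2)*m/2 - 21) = -6*m + sqrt(2)*m/2 + 14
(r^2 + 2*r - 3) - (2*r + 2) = r^2 - 5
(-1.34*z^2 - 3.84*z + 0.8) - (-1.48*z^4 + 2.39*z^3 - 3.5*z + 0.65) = 1.48*z^4 - 2.39*z^3 - 1.34*z^2 - 0.34*z + 0.15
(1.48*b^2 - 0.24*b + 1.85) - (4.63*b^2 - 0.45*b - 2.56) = -3.15*b^2 + 0.21*b + 4.41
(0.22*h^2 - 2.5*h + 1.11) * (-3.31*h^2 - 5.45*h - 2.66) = -0.7282*h^4 + 7.076*h^3 + 9.3657*h^2 + 0.600499999999999*h - 2.9526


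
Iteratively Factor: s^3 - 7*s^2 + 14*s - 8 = (s - 1)*(s^2 - 6*s + 8) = (s - 2)*(s - 1)*(s - 4)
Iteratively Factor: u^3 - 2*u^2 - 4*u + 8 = (u + 2)*(u^2 - 4*u + 4) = (u - 2)*(u + 2)*(u - 2)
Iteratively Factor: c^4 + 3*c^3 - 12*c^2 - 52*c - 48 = (c - 4)*(c^3 + 7*c^2 + 16*c + 12) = (c - 4)*(c + 2)*(c^2 + 5*c + 6) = (c - 4)*(c + 2)^2*(c + 3)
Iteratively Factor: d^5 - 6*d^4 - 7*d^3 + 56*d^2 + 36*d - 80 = (d - 1)*(d^4 - 5*d^3 - 12*d^2 + 44*d + 80) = (d - 1)*(d + 2)*(d^3 - 7*d^2 + 2*d + 40) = (d - 5)*(d - 1)*(d + 2)*(d^2 - 2*d - 8) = (d - 5)*(d - 1)*(d + 2)^2*(d - 4)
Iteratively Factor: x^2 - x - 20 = (x - 5)*(x + 4)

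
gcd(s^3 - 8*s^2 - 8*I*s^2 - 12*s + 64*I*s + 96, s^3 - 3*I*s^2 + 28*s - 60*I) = s^2 - 8*I*s - 12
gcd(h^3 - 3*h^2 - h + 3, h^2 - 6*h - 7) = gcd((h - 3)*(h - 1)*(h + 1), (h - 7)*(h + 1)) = h + 1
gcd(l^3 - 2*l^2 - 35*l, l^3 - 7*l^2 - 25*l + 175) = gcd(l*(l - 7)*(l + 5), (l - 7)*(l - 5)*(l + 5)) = l^2 - 2*l - 35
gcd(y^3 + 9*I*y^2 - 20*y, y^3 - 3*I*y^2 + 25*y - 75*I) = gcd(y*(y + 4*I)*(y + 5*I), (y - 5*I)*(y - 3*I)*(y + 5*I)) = y + 5*I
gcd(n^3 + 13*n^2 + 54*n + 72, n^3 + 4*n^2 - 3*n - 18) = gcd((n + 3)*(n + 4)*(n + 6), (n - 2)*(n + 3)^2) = n + 3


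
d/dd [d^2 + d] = 2*d + 1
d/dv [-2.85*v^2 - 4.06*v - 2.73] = -5.7*v - 4.06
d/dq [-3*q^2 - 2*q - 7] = -6*q - 2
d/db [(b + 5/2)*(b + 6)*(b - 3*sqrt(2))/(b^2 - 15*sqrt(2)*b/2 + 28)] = (4*b^4 - 60*sqrt(2)*b^3 - 153*sqrt(2)*b^2 + 456*b^2 - 312*sqrt(2)*b + 1904*b - 2856*sqrt(2) - 1020)/(2*(2*b^4 - 30*sqrt(2)*b^3 + 337*b^2 - 840*sqrt(2)*b + 1568))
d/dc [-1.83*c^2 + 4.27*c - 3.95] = 4.27 - 3.66*c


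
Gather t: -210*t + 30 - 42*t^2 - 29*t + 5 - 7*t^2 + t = -49*t^2 - 238*t + 35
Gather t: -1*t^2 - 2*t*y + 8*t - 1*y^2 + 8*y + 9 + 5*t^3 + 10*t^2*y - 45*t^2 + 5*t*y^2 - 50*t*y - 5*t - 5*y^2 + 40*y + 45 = 5*t^3 + t^2*(10*y - 46) + t*(5*y^2 - 52*y + 3) - 6*y^2 + 48*y + 54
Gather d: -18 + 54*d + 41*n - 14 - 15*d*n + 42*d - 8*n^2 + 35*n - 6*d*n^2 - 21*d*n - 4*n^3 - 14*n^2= d*(-6*n^2 - 36*n + 96) - 4*n^3 - 22*n^2 + 76*n - 32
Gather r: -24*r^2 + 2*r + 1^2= -24*r^2 + 2*r + 1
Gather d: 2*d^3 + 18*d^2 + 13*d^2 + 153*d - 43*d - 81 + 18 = 2*d^3 + 31*d^2 + 110*d - 63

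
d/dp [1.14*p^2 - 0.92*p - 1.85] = 2.28*p - 0.92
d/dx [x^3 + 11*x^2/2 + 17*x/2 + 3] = 3*x^2 + 11*x + 17/2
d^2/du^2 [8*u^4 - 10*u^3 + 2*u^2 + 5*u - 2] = 96*u^2 - 60*u + 4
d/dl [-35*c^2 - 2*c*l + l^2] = -2*c + 2*l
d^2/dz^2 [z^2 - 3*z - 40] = 2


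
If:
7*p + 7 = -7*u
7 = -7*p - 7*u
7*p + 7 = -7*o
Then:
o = u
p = -u - 1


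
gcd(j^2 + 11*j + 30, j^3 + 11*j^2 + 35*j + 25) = j + 5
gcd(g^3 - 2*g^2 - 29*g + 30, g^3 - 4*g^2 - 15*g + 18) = g^2 - 7*g + 6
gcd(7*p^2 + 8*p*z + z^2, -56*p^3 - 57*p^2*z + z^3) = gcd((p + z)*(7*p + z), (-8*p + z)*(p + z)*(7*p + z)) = 7*p^2 + 8*p*z + z^2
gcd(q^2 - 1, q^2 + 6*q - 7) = q - 1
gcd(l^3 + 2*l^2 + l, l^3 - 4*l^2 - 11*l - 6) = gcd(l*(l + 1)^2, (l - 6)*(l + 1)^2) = l^2 + 2*l + 1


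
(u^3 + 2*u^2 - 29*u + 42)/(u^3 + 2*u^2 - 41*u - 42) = (u^2 - 5*u + 6)/(u^2 - 5*u - 6)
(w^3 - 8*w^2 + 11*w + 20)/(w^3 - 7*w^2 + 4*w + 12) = (w^2 - 9*w + 20)/(w^2 - 8*w + 12)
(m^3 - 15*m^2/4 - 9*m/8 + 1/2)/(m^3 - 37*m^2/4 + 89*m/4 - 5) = (m + 1/2)/(m - 5)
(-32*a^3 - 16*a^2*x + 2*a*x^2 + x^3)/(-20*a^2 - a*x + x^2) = (-8*a^2 - 2*a*x + x^2)/(-5*a + x)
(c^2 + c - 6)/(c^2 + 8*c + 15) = (c - 2)/(c + 5)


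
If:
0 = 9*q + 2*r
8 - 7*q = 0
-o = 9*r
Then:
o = 324/7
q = 8/7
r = -36/7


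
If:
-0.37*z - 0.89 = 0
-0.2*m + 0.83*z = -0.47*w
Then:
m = 2.35*w - 9.98243243243243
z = -2.41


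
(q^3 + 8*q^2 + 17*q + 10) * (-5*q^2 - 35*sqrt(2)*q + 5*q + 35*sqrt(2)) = -5*q^5 - 35*sqrt(2)*q^4 - 35*q^4 - 245*sqrt(2)*q^3 - 45*q^3 - 315*sqrt(2)*q^2 + 35*q^2 + 50*q + 245*sqrt(2)*q + 350*sqrt(2)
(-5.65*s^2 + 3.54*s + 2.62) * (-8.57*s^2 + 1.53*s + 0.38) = 48.4205*s^4 - 38.9823*s^3 - 19.1842*s^2 + 5.3538*s + 0.9956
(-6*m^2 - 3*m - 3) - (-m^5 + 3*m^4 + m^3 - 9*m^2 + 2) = m^5 - 3*m^4 - m^3 + 3*m^2 - 3*m - 5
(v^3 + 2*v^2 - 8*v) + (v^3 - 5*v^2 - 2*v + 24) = 2*v^3 - 3*v^2 - 10*v + 24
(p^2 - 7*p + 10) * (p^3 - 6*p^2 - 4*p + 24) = p^5 - 13*p^4 + 48*p^3 - 8*p^2 - 208*p + 240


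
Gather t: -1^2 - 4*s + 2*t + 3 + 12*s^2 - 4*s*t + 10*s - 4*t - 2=12*s^2 + 6*s + t*(-4*s - 2)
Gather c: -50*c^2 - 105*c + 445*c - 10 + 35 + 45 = -50*c^2 + 340*c + 70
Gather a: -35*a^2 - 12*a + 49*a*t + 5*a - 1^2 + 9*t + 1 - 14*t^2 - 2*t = -35*a^2 + a*(49*t - 7) - 14*t^2 + 7*t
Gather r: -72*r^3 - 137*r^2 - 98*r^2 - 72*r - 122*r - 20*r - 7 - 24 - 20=-72*r^3 - 235*r^2 - 214*r - 51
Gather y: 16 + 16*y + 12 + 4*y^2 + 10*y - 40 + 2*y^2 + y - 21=6*y^2 + 27*y - 33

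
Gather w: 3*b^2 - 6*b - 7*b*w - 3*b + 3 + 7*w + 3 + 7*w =3*b^2 - 9*b + w*(14 - 7*b) + 6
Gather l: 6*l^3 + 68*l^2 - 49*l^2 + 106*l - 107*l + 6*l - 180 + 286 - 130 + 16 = 6*l^3 + 19*l^2 + 5*l - 8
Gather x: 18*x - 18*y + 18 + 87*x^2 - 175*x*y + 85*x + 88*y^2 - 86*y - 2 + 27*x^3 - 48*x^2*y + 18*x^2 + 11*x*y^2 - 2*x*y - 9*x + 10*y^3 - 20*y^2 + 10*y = 27*x^3 + x^2*(105 - 48*y) + x*(11*y^2 - 177*y + 94) + 10*y^3 + 68*y^2 - 94*y + 16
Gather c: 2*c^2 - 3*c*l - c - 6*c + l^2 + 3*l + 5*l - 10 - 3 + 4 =2*c^2 + c*(-3*l - 7) + l^2 + 8*l - 9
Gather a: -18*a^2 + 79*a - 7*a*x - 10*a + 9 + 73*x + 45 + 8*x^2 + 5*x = -18*a^2 + a*(69 - 7*x) + 8*x^2 + 78*x + 54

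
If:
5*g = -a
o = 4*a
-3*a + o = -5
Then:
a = -5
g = 1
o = -20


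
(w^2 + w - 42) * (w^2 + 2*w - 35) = w^4 + 3*w^3 - 75*w^2 - 119*w + 1470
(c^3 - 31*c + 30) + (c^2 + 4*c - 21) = c^3 + c^2 - 27*c + 9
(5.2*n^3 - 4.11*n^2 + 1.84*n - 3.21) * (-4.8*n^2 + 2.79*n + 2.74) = -24.96*n^5 + 34.236*n^4 - 6.0509*n^3 + 9.2802*n^2 - 3.9143*n - 8.7954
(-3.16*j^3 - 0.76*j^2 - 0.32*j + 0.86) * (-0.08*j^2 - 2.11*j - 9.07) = 0.2528*j^5 + 6.7284*j^4 + 30.2904*j^3 + 7.4996*j^2 + 1.0878*j - 7.8002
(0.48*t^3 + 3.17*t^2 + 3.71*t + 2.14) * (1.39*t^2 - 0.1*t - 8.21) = 0.6672*t^5 + 4.3583*t^4 + 0.899099999999999*t^3 - 23.4221*t^2 - 30.6731*t - 17.5694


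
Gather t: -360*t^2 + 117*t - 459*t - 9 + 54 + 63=-360*t^2 - 342*t + 108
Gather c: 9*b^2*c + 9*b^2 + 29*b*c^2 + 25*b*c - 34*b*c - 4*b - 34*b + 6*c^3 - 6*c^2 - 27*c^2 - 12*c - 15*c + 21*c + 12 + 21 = 9*b^2 - 38*b + 6*c^3 + c^2*(29*b - 33) + c*(9*b^2 - 9*b - 6) + 33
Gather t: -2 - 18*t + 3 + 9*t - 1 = -9*t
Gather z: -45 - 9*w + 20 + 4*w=-5*w - 25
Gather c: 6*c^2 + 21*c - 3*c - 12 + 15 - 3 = 6*c^2 + 18*c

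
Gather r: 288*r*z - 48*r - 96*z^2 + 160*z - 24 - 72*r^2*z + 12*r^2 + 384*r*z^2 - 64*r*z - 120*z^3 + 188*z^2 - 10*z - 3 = r^2*(12 - 72*z) + r*(384*z^2 + 224*z - 48) - 120*z^3 + 92*z^2 + 150*z - 27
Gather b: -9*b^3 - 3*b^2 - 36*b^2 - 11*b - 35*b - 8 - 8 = -9*b^3 - 39*b^2 - 46*b - 16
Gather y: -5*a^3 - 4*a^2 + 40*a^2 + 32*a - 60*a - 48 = -5*a^3 + 36*a^2 - 28*a - 48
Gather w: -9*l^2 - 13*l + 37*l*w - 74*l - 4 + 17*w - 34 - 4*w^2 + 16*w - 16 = -9*l^2 - 87*l - 4*w^2 + w*(37*l + 33) - 54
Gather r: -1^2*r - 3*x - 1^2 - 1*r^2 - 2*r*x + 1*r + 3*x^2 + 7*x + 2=-r^2 - 2*r*x + 3*x^2 + 4*x + 1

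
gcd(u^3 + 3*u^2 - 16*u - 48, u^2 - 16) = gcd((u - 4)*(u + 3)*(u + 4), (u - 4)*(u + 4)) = u^2 - 16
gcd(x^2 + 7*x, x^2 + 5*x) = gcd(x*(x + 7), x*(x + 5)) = x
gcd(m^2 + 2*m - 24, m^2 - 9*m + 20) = m - 4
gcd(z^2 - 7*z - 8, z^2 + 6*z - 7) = 1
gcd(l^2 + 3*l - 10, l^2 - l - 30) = l + 5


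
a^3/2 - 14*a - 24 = (a/2 + 1)*(a - 6)*(a + 4)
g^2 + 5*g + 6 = (g + 2)*(g + 3)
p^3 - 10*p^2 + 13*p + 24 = (p - 8)*(p - 3)*(p + 1)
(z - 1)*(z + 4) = z^2 + 3*z - 4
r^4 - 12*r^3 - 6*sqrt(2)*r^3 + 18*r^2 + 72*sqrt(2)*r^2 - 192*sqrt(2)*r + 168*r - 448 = (r - 8)*(r - 4)*(r - 7*sqrt(2))*(r + sqrt(2))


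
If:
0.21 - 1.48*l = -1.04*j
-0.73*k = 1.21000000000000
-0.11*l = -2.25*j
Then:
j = 0.01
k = -1.66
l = 0.15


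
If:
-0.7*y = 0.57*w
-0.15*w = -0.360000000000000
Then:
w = 2.40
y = -1.95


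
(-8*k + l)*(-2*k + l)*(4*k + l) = 64*k^3 - 24*k^2*l - 6*k*l^2 + l^3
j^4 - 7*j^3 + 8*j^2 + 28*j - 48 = (j - 4)*(j - 3)*(j - 2)*(j + 2)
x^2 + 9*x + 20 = (x + 4)*(x + 5)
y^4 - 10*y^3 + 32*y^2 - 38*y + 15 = (y - 5)*(y - 3)*(y - 1)^2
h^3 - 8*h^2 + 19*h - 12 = (h - 4)*(h - 3)*(h - 1)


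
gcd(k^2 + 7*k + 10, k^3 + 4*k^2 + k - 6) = k + 2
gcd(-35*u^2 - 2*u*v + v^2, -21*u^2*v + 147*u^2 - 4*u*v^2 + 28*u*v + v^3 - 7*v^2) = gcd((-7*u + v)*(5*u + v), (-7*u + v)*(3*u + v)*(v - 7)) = 7*u - v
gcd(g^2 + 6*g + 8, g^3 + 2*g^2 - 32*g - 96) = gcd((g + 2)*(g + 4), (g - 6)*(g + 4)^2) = g + 4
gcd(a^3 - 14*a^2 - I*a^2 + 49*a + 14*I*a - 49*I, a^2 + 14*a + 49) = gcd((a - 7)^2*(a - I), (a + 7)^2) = 1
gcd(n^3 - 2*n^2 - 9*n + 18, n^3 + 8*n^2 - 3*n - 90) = n - 3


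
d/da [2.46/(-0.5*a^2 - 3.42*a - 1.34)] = (2.46*a + 8.4132)/(0.5*a^2 + 3.42*a + 1.34)^2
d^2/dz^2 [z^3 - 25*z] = 6*z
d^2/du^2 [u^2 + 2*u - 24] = 2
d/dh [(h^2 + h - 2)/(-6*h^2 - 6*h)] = (-2*h - 1)/(3*h^2*(h^2 + 2*h + 1))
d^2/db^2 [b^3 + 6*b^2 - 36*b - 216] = 6*b + 12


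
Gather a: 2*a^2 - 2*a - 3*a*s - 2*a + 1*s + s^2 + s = 2*a^2 + a*(-3*s - 4) + s^2 + 2*s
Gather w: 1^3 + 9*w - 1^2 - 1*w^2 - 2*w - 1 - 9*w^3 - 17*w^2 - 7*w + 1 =-9*w^3 - 18*w^2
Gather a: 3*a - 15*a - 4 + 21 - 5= 12 - 12*a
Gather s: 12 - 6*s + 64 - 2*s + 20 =96 - 8*s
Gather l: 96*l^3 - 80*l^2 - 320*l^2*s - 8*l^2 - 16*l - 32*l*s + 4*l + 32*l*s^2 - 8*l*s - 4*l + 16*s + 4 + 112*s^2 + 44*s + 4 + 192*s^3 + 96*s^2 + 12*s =96*l^3 + l^2*(-320*s - 88) + l*(32*s^2 - 40*s - 16) + 192*s^3 + 208*s^2 + 72*s + 8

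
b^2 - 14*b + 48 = (b - 8)*(b - 6)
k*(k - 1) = k^2 - k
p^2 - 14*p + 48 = (p - 8)*(p - 6)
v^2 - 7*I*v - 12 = (v - 4*I)*(v - 3*I)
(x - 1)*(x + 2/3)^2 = x^3 + x^2/3 - 8*x/9 - 4/9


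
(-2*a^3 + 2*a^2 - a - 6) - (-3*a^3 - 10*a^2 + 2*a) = a^3 + 12*a^2 - 3*a - 6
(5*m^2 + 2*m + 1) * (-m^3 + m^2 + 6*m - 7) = -5*m^5 + 3*m^4 + 31*m^3 - 22*m^2 - 8*m - 7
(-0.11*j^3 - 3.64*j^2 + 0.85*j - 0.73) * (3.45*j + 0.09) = -0.3795*j^4 - 12.5679*j^3 + 2.6049*j^2 - 2.442*j - 0.0657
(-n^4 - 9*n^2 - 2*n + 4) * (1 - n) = n^5 - n^4 + 9*n^3 - 7*n^2 - 6*n + 4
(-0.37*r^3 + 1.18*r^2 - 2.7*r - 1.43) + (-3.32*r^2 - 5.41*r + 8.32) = -0.37*r^3 - 2.14*r^2 - 8.11*r + 6.89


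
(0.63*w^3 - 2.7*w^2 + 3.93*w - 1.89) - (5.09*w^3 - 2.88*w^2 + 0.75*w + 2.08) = -4.46*w^3 + 0.18*w^2 + 3.18*w - 3.97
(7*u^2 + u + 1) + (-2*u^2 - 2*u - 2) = 5*u^2 - u - 1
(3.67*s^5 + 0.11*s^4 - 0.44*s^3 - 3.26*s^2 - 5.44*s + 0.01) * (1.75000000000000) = 6.4225*s^5 + 0.1925*s^4 - 0.77*s^3 - 5.705*s^2 - 9.52*s + 0.0175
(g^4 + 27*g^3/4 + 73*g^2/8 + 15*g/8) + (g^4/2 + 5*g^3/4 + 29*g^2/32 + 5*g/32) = 3*g^4/2 + 8*g^3 + 321*g^2/32 + 65*g/32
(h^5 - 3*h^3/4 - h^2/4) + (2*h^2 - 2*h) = h^5 - 3*h^3/4 + 7*h^2/4 - 2*h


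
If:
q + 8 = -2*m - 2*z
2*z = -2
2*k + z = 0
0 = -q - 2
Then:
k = 1/2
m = -2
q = -2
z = -1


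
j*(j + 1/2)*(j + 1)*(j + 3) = j^4 + 9*j^3/2 + 5*j^2 + 3*j/2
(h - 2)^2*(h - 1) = h^3 - 5*h^2 + 8*h - 4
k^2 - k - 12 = (k - 4)*(k + 3)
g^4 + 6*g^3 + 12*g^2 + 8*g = g*(g + 2)^3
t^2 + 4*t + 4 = (t + 2)^2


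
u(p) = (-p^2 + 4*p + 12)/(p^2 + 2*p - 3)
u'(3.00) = -1.00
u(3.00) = 1.25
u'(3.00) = -1.00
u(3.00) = 1.25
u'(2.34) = -2.17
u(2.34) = 2.22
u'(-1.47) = -1.58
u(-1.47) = -1.05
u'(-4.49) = -1.14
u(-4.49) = -3.19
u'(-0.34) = -2.41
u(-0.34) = -2.95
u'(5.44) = -0.22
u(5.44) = 0.11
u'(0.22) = -6.38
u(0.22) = -5.11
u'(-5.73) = -0.38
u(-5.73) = -2.38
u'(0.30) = -7.86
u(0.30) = -5.68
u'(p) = (4 - 2*p)/(p^2 + 2*p - 3) + (-2*p - 2)*(-p^2 + 4*p + 12)/(p^2 + 2*p - 3)^2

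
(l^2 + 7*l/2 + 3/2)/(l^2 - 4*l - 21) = (l + 1/2)/(l - 7)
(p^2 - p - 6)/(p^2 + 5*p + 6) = (p - 3)/(p + 3)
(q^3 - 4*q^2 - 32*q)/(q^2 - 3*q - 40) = q*(q + 4)/(q + 5)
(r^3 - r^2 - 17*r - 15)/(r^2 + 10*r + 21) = (r^2 - 4*r - 5)/(r + 7)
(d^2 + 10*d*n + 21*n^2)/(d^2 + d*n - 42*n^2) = (d + 3*n)/(d - 6*n)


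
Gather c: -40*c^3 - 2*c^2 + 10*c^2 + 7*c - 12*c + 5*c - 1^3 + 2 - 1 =-40*c^3 + 8*c^2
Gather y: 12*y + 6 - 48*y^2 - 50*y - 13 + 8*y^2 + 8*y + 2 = -40*y^2 - 30*y - 5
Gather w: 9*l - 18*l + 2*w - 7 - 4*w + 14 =-9*l - 2*w + 7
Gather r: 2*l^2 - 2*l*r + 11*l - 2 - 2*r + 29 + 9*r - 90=2*l^2 + 11*l + r*(7 - 2*l) - 63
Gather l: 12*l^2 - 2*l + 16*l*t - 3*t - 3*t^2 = 12*l^2 + l*(16*t - 2) - 3*t^2 - 3*t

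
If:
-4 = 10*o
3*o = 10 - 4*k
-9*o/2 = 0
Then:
No Solution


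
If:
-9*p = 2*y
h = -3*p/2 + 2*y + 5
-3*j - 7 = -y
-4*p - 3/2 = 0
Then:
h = 143/16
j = -85/48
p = -3/8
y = 27/16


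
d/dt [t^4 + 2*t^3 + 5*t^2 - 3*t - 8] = 4*t^3 + 6*t^2 + 10*t - 3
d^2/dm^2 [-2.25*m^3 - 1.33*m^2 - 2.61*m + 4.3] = -13.5*m - 2.66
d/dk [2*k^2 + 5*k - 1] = 4*k + 5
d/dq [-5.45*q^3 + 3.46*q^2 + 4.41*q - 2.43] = -16.35*q^2 + 6.92*q + 4.41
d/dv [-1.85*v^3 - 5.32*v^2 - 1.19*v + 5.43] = -5.55*v^2 - 10.64*v - 1.19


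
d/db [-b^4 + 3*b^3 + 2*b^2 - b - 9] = -4*b^3 + 9*b^2 + 4*b - 1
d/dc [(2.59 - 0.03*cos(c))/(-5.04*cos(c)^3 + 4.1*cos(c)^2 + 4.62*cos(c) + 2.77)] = (0.3024*cos(c)^3 - 39.2838*cos(c)^2 + 21.238*cos(c) + 12.0489)*sin(c)/(25.4016*cos(c)^6 - 41.328*cos(c)^5 - 29.7596*cos(c)^4 + 9.9624*cos(c)^3 + 44.0584*cos(c)^2 + 25.5948*cos(c) + 7.6729)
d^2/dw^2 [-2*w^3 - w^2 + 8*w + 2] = -12*w - 2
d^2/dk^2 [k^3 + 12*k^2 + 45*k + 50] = 6*k + 24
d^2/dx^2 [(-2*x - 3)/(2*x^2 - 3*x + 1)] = 2*(12*x*(2*x^2 - 3*x + 1) - (2*x + 3)*(4*x - 3)^2)/(2*x^2 - 3*x + 1)^3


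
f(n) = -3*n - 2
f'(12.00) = -3.00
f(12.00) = -38.00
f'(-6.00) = -3.00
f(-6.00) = 16.00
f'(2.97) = -3.00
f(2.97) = -10.91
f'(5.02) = -3.00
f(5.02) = -17.06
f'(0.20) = -3.00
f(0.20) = -2.60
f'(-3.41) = -3.00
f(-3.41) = 8.23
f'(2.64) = -3.00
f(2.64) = -9.92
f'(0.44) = -3.00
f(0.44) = -3.32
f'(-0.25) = -3.00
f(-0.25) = -1.25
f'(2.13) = -3.00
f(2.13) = -8.39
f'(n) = -3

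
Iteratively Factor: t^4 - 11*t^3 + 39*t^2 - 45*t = (t)*(t^3 - 11*t^2 + 39*t - 45) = t*(t - 5)*(t^2 - 6*t + 9) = t*(t - 5)*(t - 3)*(t - 3)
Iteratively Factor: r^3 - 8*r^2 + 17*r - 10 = (r - 5)*(r^2 - 3*r + 2) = (r - 5)*(r - 2)*(r - 1)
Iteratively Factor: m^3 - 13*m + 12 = (m - 3)*(m^2 + 3*m - 4) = (m - 3)*(m - 1)*(m + 4)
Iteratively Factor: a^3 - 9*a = (a + 3)*(a^2 - 3*a) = a*(a + 3)*(a - 3)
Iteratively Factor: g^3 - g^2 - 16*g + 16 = (g + 4)*(g^2 - 5*g + 4) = (g - 4)*(g + 4)*(g - 1)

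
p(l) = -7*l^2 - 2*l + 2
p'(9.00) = -128.00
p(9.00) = -583.00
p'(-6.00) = 82.00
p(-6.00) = -238.00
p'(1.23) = -19.22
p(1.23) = -11.05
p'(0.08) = -3.12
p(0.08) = 1.80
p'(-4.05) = 54.70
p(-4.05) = -104.72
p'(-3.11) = 41.54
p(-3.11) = -59.48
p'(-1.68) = 21.52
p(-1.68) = -14.40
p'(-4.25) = 57.50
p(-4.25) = -115.94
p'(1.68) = -25.52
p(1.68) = -21.12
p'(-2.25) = 29.50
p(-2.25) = -28.94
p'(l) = -14*l - 2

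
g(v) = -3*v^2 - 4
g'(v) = -6*v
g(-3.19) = -34.53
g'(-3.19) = 19.14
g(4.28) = -58.96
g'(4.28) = -25.68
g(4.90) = -76.03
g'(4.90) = -29.40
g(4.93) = -76.91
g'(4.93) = -29.58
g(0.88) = -6.32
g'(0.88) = -5.28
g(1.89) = -14.72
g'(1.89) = -11.34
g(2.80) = -27.52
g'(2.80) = -16.80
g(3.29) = -36.47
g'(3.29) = -19.74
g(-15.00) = -679.00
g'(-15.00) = 90.00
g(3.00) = -31.00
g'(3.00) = -18.00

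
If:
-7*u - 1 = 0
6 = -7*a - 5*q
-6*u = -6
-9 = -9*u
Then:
No Solution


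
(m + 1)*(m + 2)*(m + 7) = m^3 + 10*m^2 + 23*m + 14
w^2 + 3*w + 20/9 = (w + 4/3)*(w + 5/3)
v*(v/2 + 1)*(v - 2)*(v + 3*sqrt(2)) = v^4/2 + 3*sqrt(2)*v^3/2 - 2*v^2 - 6*sqrt(2)*v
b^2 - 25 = (b - 5)*(b + 5)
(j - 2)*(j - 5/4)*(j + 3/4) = j^3 - 5*j^2/2 + j/16 + 15/8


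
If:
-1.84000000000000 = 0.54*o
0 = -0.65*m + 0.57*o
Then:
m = -2.99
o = -3.41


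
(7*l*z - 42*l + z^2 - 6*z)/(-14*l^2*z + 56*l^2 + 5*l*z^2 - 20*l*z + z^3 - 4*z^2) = (z - 6)/(-2*l*z + 8*l + z^2 - 4*z)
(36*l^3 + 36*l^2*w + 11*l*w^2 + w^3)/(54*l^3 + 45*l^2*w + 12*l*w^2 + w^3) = (2*l + w)/(3*l + w)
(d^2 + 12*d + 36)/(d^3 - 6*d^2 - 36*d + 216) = (d + 6)/(d^2 - 12*d + 36)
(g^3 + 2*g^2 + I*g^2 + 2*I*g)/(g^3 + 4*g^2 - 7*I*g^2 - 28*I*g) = (g^2 + g*(2 + I) + 2*I)/(g^2 + g*(4 - 7*I) - 28*I)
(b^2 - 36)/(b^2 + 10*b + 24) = (b - 6)/(b + 4)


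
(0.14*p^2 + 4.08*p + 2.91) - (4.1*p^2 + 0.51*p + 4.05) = -3.96*p^2 + 3.57*p - 1.14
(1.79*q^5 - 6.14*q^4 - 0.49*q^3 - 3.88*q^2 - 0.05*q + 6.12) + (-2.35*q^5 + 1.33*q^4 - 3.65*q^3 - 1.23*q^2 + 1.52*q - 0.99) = -0.56*q^5 - 4.81*q^4 - 4.14*q^3 - 5.11*q^2 + 1.47*q + 5.13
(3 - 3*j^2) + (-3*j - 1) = -3*j^2 - 3*j + 2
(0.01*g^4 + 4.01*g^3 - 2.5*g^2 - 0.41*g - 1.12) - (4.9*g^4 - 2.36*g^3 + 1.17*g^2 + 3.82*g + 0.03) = -4.89*g^4 + 6.37*g^3 - 3.67*g^2 - 4.23*g - 1.15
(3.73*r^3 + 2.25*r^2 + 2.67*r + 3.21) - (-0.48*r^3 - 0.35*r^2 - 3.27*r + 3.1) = 4.21*r^3 + 2.6*r^2 + 5.94*r + 0.11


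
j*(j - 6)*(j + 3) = j^3 - 3*j^2 - 18*j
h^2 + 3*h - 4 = (h - 1)*(h + 4)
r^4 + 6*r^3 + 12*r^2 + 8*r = r*(r + 2)^3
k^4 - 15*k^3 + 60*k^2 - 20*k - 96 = (k - 8)*(k - 6)*(k - 2)*(k + 1)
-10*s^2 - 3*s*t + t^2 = (-5*s + t)*(2*s + t)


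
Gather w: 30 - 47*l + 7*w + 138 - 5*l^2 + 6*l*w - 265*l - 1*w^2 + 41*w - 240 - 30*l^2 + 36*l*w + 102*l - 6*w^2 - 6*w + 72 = -35*l^2 - 210*l - 7*w^2 + w*(42*l + 42)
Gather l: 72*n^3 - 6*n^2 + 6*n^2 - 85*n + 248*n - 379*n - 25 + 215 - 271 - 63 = 72*n^3 - 216*n - 144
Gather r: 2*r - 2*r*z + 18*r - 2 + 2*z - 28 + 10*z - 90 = r*(20 - 2*z) + 12*z - 120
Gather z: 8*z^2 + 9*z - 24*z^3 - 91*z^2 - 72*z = -24*z^3 - 83*z^2 - 63*z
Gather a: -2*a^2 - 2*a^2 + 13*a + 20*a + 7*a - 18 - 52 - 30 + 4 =-4*a^2 + 40*a - 96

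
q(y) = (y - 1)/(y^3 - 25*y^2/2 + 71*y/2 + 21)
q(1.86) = 0.02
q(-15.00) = 0.00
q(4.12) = 0.12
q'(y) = (y - 1)*(-3*y^2 + 25*y - 71/2)/(y^3 - 25*y^2/2 + 71*y/2 + 21)^2 + 1/(y^3 - 25*y^2/2 + 71*y/2 + 21) = 2*(-4*y^3 + 31*y^2 - 50*y + 113)/(4*y^6 - 100*y^5 + 909*y^4 - 3382*y^3 + 2941*y^2 + 5964*y + 1764)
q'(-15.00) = 0.00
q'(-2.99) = 0.01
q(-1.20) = 0.05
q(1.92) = 0.02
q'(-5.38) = 0.00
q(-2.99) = 0.02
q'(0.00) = 0.13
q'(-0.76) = 0.46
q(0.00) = -0.05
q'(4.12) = 0.12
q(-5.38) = 0.01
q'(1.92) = 0.02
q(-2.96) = 0.02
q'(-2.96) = 0.01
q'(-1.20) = 0.07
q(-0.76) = 0.13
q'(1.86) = 0.02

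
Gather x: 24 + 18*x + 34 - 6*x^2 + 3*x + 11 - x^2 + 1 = -7*x^2 + 21*x + 70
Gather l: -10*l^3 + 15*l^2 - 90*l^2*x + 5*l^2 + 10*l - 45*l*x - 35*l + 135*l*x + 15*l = -10*l^3 + l^2*(20 - 90*x) + l*(90*x - 10)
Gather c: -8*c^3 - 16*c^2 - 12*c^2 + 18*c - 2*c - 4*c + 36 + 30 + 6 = -8*c^3 - 28*c^2 + 12*c + 72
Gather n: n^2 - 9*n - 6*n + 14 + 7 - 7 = n^2 - 15*n + 14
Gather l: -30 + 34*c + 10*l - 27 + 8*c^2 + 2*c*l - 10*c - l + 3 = 8*c^2 + 24*c + l*(2*c + 9) - 54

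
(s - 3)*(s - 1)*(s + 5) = s^3 + s^2 - 17*s + 15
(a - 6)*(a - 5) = a^2 - 11*a + 30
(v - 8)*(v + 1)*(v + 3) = v^3 - 4*v^2 - 29*v - 24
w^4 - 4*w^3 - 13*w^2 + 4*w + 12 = (w - 6)*(w - 1)*(w + 1)*(w + 2)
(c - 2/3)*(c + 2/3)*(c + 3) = c^3 + 3*c^2 - 4*c/9 - 4/3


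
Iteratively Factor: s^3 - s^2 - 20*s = (s + 4)*(s^2 - 5*s) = s*(s + 4)*(s - 5)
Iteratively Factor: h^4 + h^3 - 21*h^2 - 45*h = (h + 3)*(h^3 - 2*h^2 - 15*h) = (h + 3)^2*(h^2 - 5*h) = h*(h + 3)^2*(h - 5)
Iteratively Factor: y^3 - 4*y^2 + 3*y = (y - 1)*(y^2 - 3*y) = y*(y - 1)*(y - 3)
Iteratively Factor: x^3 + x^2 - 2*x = (x + 2)*(x^2 - x) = (x - 1)*(x + 2)*(x)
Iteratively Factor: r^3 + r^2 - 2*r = (r)*(r^2 + r - 2) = r*(r - 1)*(r + 2)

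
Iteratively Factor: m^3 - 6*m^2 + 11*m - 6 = (m - 3)*(m^2 - 3*m + 2) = (m - 3)*(m - 1)*(m - 2)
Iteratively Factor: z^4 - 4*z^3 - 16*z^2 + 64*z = (z + 4)*(z^3 - 8*z^2 + 16*z) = z*(z + 4)*(z^2 - 8*z + 16) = z*(z - 4)*(z + 4)*(z - 4)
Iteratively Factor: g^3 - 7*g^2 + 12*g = (g - 3)*(g^2 - 4*g) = g*(g - 3)*(g - 4)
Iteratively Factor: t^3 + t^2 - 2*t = (t + 2)*(t^2 - t) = t*(t + 2)*(t - 1)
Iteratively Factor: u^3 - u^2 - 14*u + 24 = (u - 2)*(u^2 + u - 12) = (u - 2)*(u + 4)*(u - 3)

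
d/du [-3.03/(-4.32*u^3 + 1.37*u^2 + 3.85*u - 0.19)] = (-39.2688*u^2 + 8.3022*u + 11.6655)/(4.32*u^3 - 1.37*u^2 - 3.85*u + 0.19)^2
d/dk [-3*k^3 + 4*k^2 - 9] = k*(8 - 9*k)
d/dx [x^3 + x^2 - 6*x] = 3*x^2 + 2*x - 6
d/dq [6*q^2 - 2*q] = 12*q - 2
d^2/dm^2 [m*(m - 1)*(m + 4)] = 6*m + 6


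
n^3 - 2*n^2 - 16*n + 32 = (n - 4)*(n - 2)*(n + 4)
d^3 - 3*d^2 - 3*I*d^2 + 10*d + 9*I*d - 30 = (d - 3)*(d - 5*I)*(d + 2*I)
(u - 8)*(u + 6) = u^2 - 2*u - 48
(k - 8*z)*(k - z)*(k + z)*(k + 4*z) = k^4 - 4*k^3*z - 33*k^2*z^2 + 4*k*z^3 + 32*z^4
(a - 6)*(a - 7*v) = a^2 - 7*a*v - 6*a + 42*v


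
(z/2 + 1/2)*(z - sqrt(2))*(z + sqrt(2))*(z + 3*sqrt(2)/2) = z^4/2 + z^3/2 + 3*sqrt(2)*z^3/4 - z^2 + 3*sqrt(2)*z^2/4 - 3*sqrt(2)*z/2 - z - 3*sqrt(2)/2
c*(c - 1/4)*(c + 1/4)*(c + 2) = c^4 + 2*c^3 - c^2/16 - c/8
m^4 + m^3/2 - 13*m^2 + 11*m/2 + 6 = (m - 3)*(m - 1)*(m + 1/2)*(m + 4)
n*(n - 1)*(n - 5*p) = n^3 - 5*n^2*p - n^2 + 5*n*p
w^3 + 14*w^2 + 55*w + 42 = (w + 1)*(w + 6)*(w + 7)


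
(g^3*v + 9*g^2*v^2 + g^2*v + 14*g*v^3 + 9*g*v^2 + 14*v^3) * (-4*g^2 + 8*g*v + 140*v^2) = -4*g^5*v - 28*g^4*v^2 - 4*g^4*v + 156*g^3*v^3 - 28*g^3*v^2 + 1372*g^2*v^4 + 156*g^2*v^3 + 1960*g*v^5 + 1372*g*v^4 + 1960*v^5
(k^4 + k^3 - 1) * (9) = 9*k^4 + 9*k^3 - 9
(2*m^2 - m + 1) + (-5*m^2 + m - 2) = -3*m^2 - 1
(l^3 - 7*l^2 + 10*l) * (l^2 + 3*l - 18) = l^5 - 4*l^4 - 29*l^3 + 156*l^2 - 180*l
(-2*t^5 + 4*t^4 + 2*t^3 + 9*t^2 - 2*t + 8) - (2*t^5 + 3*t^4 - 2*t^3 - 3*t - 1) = -4*t^5 + t^4 + 4*t^3 + 9*t^2 + t + 9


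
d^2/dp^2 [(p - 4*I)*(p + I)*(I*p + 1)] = 6*I*p + 8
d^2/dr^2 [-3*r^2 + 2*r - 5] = -6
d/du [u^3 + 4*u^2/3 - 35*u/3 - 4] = 3*u^2 + 8*u/3 - 35/3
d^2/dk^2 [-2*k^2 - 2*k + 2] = -4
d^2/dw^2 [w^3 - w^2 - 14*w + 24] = 6*w - 2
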